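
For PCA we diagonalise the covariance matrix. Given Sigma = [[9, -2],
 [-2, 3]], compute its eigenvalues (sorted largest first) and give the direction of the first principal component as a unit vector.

Step 1 — characteristic polynomial of 2×2 Sigma:
  det(Sigma - λI) = λ² - trace · λ + det = 0.
  trace = 9 + 3 = 12, det = 9·3 - (-2)² = 23.
Step 2 — discriminant:
  Δ = trace² - 4·det = 144 - 92 = 52.
Step 3 — eigenvalues:
  λ = (trace ± √Δ)/2 = (12 ± 7.2111)/2,
  λ_1 = 9.6056,  λ_2 = 2.3944.

Step 4 — unit eigenvector for λ_1: solve (Sigma - λ_1 I)v = 0. First row:
  (9 - 9.6056)·v_x + (-2)·v_y = 0, i.e. (-0.6056)·v_x + (-2)·v_y = 0,
  so v ∝ (b, λ_1 - a) = (-2, 0.6056); multiply by -1 so the first entry is positive: u = (2, -0.6056).
  ||u|| = √((2)² + (-0.6056)²) = √(4.3667) ≈ 2.0897,
  v_1 = u/||u|| ≈ (0.9571, -0.2898) (||v_1|| = 1).

λ_1 = 9.6056,  λ_2 = 2.3944;  v_1 ≈ (0.9571, -0.2898)


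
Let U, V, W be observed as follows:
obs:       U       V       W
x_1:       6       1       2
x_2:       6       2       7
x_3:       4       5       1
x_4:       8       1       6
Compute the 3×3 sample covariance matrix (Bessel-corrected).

Step 1 — column means:
  mean(U) = (6 + 6 + 4 + 8) / 4 = 24/4 = 6
  mean(V) = (1 + 2 + 5 + 1) / 4 = 9/4 = 2.25
  mean(W) = (2 + 7 + 1 + 6) / 4 = 16/4 = 4

Step 2 — sample covariance S[i,j] = (1/(n-1)) · Σ_k (x_{k,i} - mean_i) · (x_{k,j} - mean_j), with n-1 = 3.
  S[U,U] = ((0)·(0) + (0)·(0) + (-2)·(-2) + (2)·(2)) / 3 = 8/3 = 2.6667
  S[U,V] = ((0)·(-1.25) + (0)·(-0.25) + (-2)·(2.75) + (2)·(-1.25)) / 3 = -8/3 = -2.6667
  S[U,W] = ((0)·(-2) + (0)·(3) + (-2)·(-3) + (2)·(2)) / 3 = 10/3 = 3.3333
  S[V,V] = ((-1.25)·(-1.25) + (-0.25)·(-0.25) + (2.75)·(2.75) + (-1.25)·(-1.25)) / 3 = 10.75/3 = 3.5833
  S[V,W] = ((-1.25)·(-2) + (-0.25)·(3) + (2.75)·(-3) + (-1.25)·(2)) / 3 = -9/3 = -3
  S[W,W] = ((-2)·(-2) + (3)·(3) + (-3)·(-3) + (2)·(2)) / 3 = 26/3 = 8.6667

S is symmetric (S[j,i] = S[i,j]). Assembling:

S = [[2.6667, -2.6667, 3.3333],
 [-2.6667, 3.5833, -3],
 [3.3333, -3, 8.6667]]


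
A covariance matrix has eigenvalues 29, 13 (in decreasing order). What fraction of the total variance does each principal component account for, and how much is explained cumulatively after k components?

Step 1 — total variance = trace(Sigma) = Σ λ_i = 29 + 13 = 42.

Step 2 — fraction explained by component i = λ_i / Σ λ:
  PC1: 29/42 = 0.6905
  PC2: 13/42 = 0.3095

Step 3 — cumulative fraction after k components = (λ_1 + ... + λ_k) / Σ λ:
  k = 1: 29/42 = 0.6905
  k = 2: (29 + 13)/42 = 42/42 = 1

Summary (fraction, with percent):

explained: PC1 0.6905 (69.05%), PC2 0.3095 (30.95%);  cumulative: 0.6905, 1


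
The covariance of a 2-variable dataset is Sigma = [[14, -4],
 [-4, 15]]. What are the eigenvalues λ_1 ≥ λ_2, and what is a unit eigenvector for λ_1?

Step 1 — characteristic polynomial of 2×2 Sigma:
  det(Sigma - λI) = λ² - trace · λ + det = 0.
  trace = 14 + 15 = 29, det = 14·15 - (-4)² = 194.
Step 2 — discriminant:
  Δ = trace² - 4·det = 841 - 776 = 65.
Step 3 — eigenvalues:
  λ = (trace ± √Δ)/2 = (29 ± 8.0623)/2,
  λ_1 = 18.5311,  λ_2 = 10.4689.

Step 4 — unit eigenvector for λ_1: solve (Sigma - λ_1 I)v = 0. First row:
  (14 - 18.5311)·v_x + (-4)·v_y = 0, i.e. (-4.5311)·v_x + (-4)·v_y = 0,
  so v ∝ (b, λ_1 - a) = (-4, 4.5311); multiply by -1 so the first entry is positive: u = (4, -4.5311).
  ||u|| = √((4)² + (-4.5311)²) = √(36.5311) ≈ 6.0441,
  v_1 = u/||u|| ≈ (0.6618, -0.7497) (||v_1|| = 1).

λ_1 = 18.5311,  λ_2 = 10.4689;  v_1 ≈ (0.6618, -0.7497)


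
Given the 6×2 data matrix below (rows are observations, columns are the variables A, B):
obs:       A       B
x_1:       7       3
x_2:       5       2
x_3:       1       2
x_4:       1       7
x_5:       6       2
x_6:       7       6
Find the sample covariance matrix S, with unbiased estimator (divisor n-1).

Step 1 — column means:
  mean(A) = (7 + 5 + 1 + 1 + 6 + 7) / 6 = 27/6 = 4.5
  mean(B) = (3 + 2 + 2 + 7 + 2 + 6) / 6 = 22/6 = 3.6667

Step 2 — sample covariance S[i,j] = (1/(n-1)) · Σ_k (x_{k,i} - mean_i) · (x_{k,j} - mean_j), with n-1 = 5.
  S[A,A] = ((2.5)·(2.5) + (0.5)·(0.5) + (-3.5)·(-3.5) + (-3.5)·(-3.5) + (1.5)·(1.5) + (2.5)·(2.5)) / 5 = 39.5/5 = 7.9
  S[A,B] = ((2.5)·(-0.6667) + (0.5)·(-1.6667) + (-3.5)·(-1.6667) + (-3.5)·(3.3333) + (1.5)·(-1.6667) + (2.5)·(2.3333)) / 5 = -5/5 = -1
  S[B,B] = ((-0.6667)·(-0.6667) + (-1.6667)·(-1.6667) + (-1.6667)·(-1.6667) + (3.3333)·(3.3333) + (-1.6667)·(-1.6667) + (2.3333)·(2.3333)) / 5 = 25.3333/5 = 5.0667

S is symmetric (S[j,i] = S[i,j]). Assembling:

S = [[7.9, -1],
 [-1, 5.0667]]


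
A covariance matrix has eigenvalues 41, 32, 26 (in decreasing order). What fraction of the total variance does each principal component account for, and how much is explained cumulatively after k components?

Step 1 — total variance = trace(Sigma) = Σ λ_i = 41 + 32 + 26 = 99.

Step 2 — fraction explained by component i = λ_i / Σ λ:
  PC1: 41/99 = 0.4141
  PC2: 32/99 = 0.3232
  PC3: 26/99 = 0.2626

Step 3 — cumulative fraction after k components = (λ_1 + ... + λ_k) / Σ λ:
  k = 1: 41/99 = 0.4141
  k = 2: (41 + 32)/99 = 73/99 = 0.7374
  k = 3: (41 + 32 + 26)/99 = 99/99 = 1

Summary (fraction, with percent):

explained: PC1 0.4141 (41.41%), PC2 0.3232 (32.32%), PC3 0.2626 (26.26%);  cumulative: 0.4141, 0.7374, 1


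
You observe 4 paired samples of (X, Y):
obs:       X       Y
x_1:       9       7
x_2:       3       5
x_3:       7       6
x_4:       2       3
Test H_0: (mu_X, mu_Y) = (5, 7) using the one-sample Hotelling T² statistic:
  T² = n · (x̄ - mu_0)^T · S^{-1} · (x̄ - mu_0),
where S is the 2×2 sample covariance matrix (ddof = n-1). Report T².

Step 1 — sample mean vector:
  mean(X) = (9 + 3 + 7 + 2) / 4 = 21/4 = 5.25
  mean(Y) = (7 + 5 + 6 + 3) / 4 = 21/4 = 5.25
  x̄ = (5.25, 5.25),  deviation x̄ - mu_0 = (5.25, 5.25) - (5, 7) = (0.25, -1.75).

Step 2 — sample covariance matrix, S[i,j] = (1/(n-1)) · Σ_k (x_{k,i} - mean_i) · (x_{k,j} - mean_j), divisor n-1 = 3:
  S[X,X] = ((3.75)·(3.75) + (-2.25)·(-2.25) + (1.75)·(1.75) + (-3.25)·(-3.25)) / 3 = 32.75/3 = 10.9167
  S[X,Y] = ((3.75)·(1.75) + (-2.25)·(-0.25) + (1.75)·(0.75) + (-3.25)·(-2.25)) / 3 = 15.75/3 = 5.25
  S[Y,Y] = ((1.75)·(1.75) + (-0.25)·(-0.25) + (0.75)·(0.75) + (-2.25)·(-2.25)) / 3 = 8.75/3 = 2.9167
  S = [[10.9167, 5.25],
 [5.25, 2.9167]].

Step 3 — invert S. det(S) = 10.9167·2.9167 - (5.25)² = 4.2778.
  S^{-1} = (1/det) · [[d, -b], [-b, a]] = [[0.6818, -1.2273],
 [-1.2273, 2.5519]].

Step 4 — quadratic form (x̄ - mu_0)^T · S^{-1} · (x̄ - mu_0):
  S^{-1} · (x̄ - mu_0) = (2.3182, -4.7727),
  (x̄ - mu_0)^T · [...] = (0.25)·(2.3182) + (-1.75)·(-4.7727) = 8.9318.

Step 5 — scale by n: T² = 4 · 8.9318 = 35.7273.

T² ≈ 35.7273


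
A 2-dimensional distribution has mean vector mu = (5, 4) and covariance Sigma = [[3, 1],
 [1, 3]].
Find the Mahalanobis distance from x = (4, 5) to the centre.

Step 1 — centre the observation: (x - mu) = (-1, 1).

Step 2 — invert Sigma. det(Sigma) = 3·3 - (1)² = 8.
  Sigma^{-1} = (1/det) · [[d, -b], [-b, a]] = [[0.375, -0.125],
 [-0.125, 0.375]].

Step 3 — form the quadratic (x - mu)^T · Sigma^{-1} · (x - mu):
  Sigma^{-1} · (x - mu) = (-0.5, 0.5).
  (x - mu)^T · [Sigma^{-1} · (x - mu)] = (-1)·(-0.5) + (1)·(0.5) = 1.

Step 4 — take square root: d = √(1) ≈ 1.

d(x, mu) = √(1) ≈ 1


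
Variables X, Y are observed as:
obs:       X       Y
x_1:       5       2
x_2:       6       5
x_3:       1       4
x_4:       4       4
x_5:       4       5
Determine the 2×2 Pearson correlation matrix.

Step 1 — column means:
  mean(X) = (5 + 6 + 1 + 4 + 4) / 5 = 20/5 = 4
  mean(Y) = (2 + 5 + 4 + 4 + 5) / 5 = 20/5 = 4

Step 2 — sample variances and covariances s[i,j] = (1/(n-1)) · Σ_k (x_{k,i} - mean_i) · (x_{k,j} - mean_j), with n-1 = 4:
  s[X,X] = ((1)·(1) + (2)·(2) + (-3)·(-3) + (0)·(0) + (0)·(0)) / 4 = 14/4 = 3.5
  s[X,Y] = ((1)·(-2) + (2)·(1) + (-3)·(0) + (0)·(0) + (0)·(1)) / 4 = 0/4 = 0
  s[Y,Y] = ((-2)·(-2) + (1)·(1) + (0)·(0) + (0)·(0) + (1)·(1)) / 4 = 6/4 = 1.5
  Sample standard deviations s_i = √(s[i,i]):
  s(X) = √(3.5) = 1.8708
  s(Y) = √(1.5) = 1.2247

Step 3 — r_{ij} = s_{ij} / (s_i · s_j):
  r[X,X] = 1 (diagonal).
  r[X,Y] = 0 / (1.8708 · 1.2247) = 0 / 2.2913 = 0
  r[Y,Y] = 1 (diagonal).

R is symmetric with unit diagonal. Assembling:

R = [[1, 0],
 [0, 1]]


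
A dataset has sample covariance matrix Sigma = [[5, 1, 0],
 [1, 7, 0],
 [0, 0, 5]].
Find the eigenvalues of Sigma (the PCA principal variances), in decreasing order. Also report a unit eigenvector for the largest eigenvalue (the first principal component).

Step 1 — characteristic polynomial p(λ) = det(λI - Sigma) = λ³ - tr·λ² + c_1·λ - det, where tr = trace, c_1 = sum of the principal 2×2 minors, det = det(Sigma):
  tr = 5 + 7 + 5 = 17,
  c_1 = (5·7 - (1)²) + (5·5 - (0)²) + (7·5 - (0)²) = 34 + 25 + 35 = 94,
  det = 5·(7·5 - (0)²) - (1)·((1)·5 - (0)·(0)) + (0)·((1)·(0) - 7·(0)) = 5·(35) - (1)·(5) + (0)·(0) = 170.
  So p(λ) = λ³ - 17λ² + 94λ - 170.
Step 2 — look for an integer root (rational root theorem: any rational root is an integer divisor of 170). Testing λ = 5:
  p(5) = 125 - 425 + 470 - 170 = 0  ✓
  Dividing out (λ - 5): p(λ) = (λ - 5)(λ² - 12λ + 34).
Step 3 — remaining eigenvalues from the quadratic λ² - 12λ + 34 = 0:
  Δ = 12² - 4·34 = 144 - 136 = 8,  λ = (12 ± √8)/2 = (12 ± 2.8284)/2 ≈ 7.4142 or 4.5858.
  Sorted: λ_1 = 7.4142,  λ_2 = 5,  λ_3 = 4.5858  (check: sum = 17 = tr ✓).

Step 4 — unit eigenvector for λ_1 ≈ 7.4142: v spans the null space of (Sigma - λ_1 I), whose rows are
  r_1 = (-2.4142, 1, 0),  r_2 = (1, -0.4142, 0),  r_3 = (0, 0, -2.4142).
  v is orthogonal to every row, so take v ∝ r_1 × r_3 = ((1)·(-2.4142) - (0)·(0), (0)·(0) - (-2.4142)·(-2.4142), (-2.4142)·(0) - (1)·(0)) ≈ (-2.4142, -5.8284, 0).
  Rescale (multiply by -1 so the first nonzero entry is positive): u = (2.4142, 5.8284, 0).
  ||u|| = √((2.4142)² + (5.8284)² + (0)²) = √(39.799) ≈ 6.3086,  v_1 = u/||u|| ≈ (0.3827, 0.9239, 0) (||v_1|| = 1).

λ_1 = 7.4142,  λ_2 = 5,  λ_3 = 4.5858;  v_1 ≈ (0.3827, 0.9239, 0)


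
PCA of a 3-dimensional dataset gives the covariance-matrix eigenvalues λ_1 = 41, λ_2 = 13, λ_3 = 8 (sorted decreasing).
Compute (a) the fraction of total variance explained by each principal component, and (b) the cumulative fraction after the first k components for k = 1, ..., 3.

Step 1 — total variance = trace(Sigma) = Σ λ_i = 41 + 13 + 8 = 62.

Step 2 — fraction explained by component i = λ_i / Σ λ:
  PC1: 41/62 = 0.6613
  PC2: 13/62 = 0.2097
  PC3: 8/62 = 0.129

Step 3 — cumulative fraction after k components = (λ_1 + ... + λ_k) / Σ λ:
  k = 1: 41/62 = 0.6613
  k = 2: (41 + 13)/62 = 54/62 = 0.871
  k = 3: (41 + 13 + 8)/62 = 62/62 = 1

Summary (fraction, with percent):

explained: PC1 0.6613 (66.13%), PC2 0.2097 (20.97%), PC3 0.129 (12.9%);  cumulative: 0.6613, 0.871, 1


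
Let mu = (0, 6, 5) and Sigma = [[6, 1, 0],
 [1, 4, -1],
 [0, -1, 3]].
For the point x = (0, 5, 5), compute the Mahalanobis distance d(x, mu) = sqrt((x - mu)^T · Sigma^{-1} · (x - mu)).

Step 1 — centre the observation: (x - mu) = (0, -1, 0).

Step 2 — invert Sigma (cofactor / det for 3×3, or solve directly):
  Sigma^{-1} = [[0.1746, -0.0476, -0.0159],
 [-0.0476, 0.2857, 0.0952],
 [-0.0159, 0.0952, 0.3651]].

Step 3 — form the quadratic (x - mu)^T · Sigma^{-1} · (x - mu):
  Sigma^{-1} · (x - mu) = (0.0476, -0.2857, -0.0952).
  (x - mu)^T · [Sigma^{-1} · (x - mu)] = (0)·(0.0476) + (-1)·(-0.2857) + (0)·(-0.0952) = 0.2857.

Step 4 — take square root: d = √(0.2857) ≈ 0.5345.

d(x, mu) = √(0.2857) ≈ 0.5345


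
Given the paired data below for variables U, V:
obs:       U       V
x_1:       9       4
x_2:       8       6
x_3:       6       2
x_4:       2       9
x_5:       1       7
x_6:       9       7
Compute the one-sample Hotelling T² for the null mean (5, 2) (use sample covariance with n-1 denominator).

Step 1 — sample mean vector:
  mean(U) = (9 + 8 + 6 + 2 + 1 + 9) / 6 = 35/6 = 5.8333
  mean(V) = (4 + 6 + 2 + 9 + 7 + 7) / 6 = 35/6 = 5.8333
  x̄ = (5.8333, 5.8333),  deviation x̄ - mu_0 = (5.8333, 5.8333) - (5, 2) = (0.8333, 3.8333).

Step 2 — sample covariance matrix, S[i,j] = (1/(n-1)) · Σ_k (x_{k,i} - mean_i) · (x_{k,j} - mean_j), divisor n-1 = 5:
  S[U,U] = ((3.1667)·(3.1667) + (2.1667)·(2.1667) + (0.1667)·(0.1667) + (-3.8333)·(-3.8333) + (-4.8333)·(-4.8333) + (3.1667)·(3.1667)) / 5 = 62.8333/5 = 12.5667
  S[U,V] = ((3.1667)·(-1.8333) + (2.1667)·(0.1667) + (0.1667)·(-3.8333) + (-3.8333)·(3.1667) + (-4.8333)·(1.1667) + (3.1667)·(1.1667)) / 5 = -20.1667/5 = -4.0333
  S[V,V] = ((-1.8333)·(-1.8333) + (0.1667)·(0.1667) + (-3.8333)·(-3.8333) + (3.1667)·(3.1667) + (1.1667)·(1.1667) + (1.1667)·(1.1667)) / 5 = 30.8333/5 = 6.1667
  S = [[12.5667, -4.0333],
 [-4.0333, 6.1667]].

Step 3 — invert S. det(S) = 12.5667·6.1667 - (-4.0333)² = 61.2267.
  S^{-1} = (1/det) · [[d, -b], [-b, a]] = [[0.1007, 0.0659],
 [0.0659, 0.2052]].

Step 4 — quadratic form (x̄ - mu_0)^T · S^{-1} · (x̄ - mu_0):
  S^{-1} · (x̄ - mu_0) = (0.3365, 0.8417),
  (x̄ - mu_0)^T · [...] = (0.8333)·(0.3365) + (3.8333)·(0.8417) = 3.5068.

Step 5 — scale by n: T² = 6 · 3.5068 = 21.0409.

T² ≈ 21.0409


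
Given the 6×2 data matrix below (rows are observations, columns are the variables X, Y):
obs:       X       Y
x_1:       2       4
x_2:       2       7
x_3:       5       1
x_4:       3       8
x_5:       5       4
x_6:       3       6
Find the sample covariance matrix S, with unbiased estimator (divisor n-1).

Step 1 — column means:
  mean(X) = (2 + 2 + 5 + 3 + 5 + 3) / 6 = 20/6 = 3.3333
  mean(Y) = (4 + 7 + 1 + 8 + 4 + 6) / 6 = 30/6 = 5

Step 2 — sample covariance S[i,j] = (1/(n-1)) · Σ_k (x_{k,i} - mean_i) · (x_{k,j} - mean_j), with n-1 = 5.
  S[X,X] = ((-1.3333)·(-1.3333) + (-1.3333)·(-1.3333) + (1.6667)·(1.6667) + (-0.3333)·(-0.3333) + (1.6667)·(1.6667) + (-0.3333)·(-0.3333)) / 5 = 9.3333/5 = 1.8667
  S[X,Y] = ((-1.3333)·(-1) + (-1.3333)·(2) + (1.6667)·(-4) + (-0.3333)·(3) + (1.6667)·(-1) + (-0.3333)·(1)) / 5 = -11/5 = -2.2
  S[Y,Y] = ((-1)·(-1) + (2)·(2) + (-4)·(-4) + (3)·(3) + (-1)·(-1) + (1)·(1)) / 5 = 32/5 = 6.4

S is symmetric (S[j,i] = S[i,j]). Assembling:

S = [[1.8667, -2.2],
 [-2.2, 6.4]]


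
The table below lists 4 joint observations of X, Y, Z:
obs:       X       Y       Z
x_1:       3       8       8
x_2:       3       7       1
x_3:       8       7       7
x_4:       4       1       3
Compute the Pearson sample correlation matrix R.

Step 1 — column means:
  mean(X) = (3 + 3 + 8 + 4) / 4 = 18/4 = 4.5
  mean(Y) = (8 + 7 + 7 + 1) / 4 = 23/4 = 5.75
  mean(Z) = (8 + 1 + 7 + 3) / 4 = 19/4 = 4.75

Step 2 — sample variances and covariances s[i,j] = (1/(n-1)) · Σ_k (x_{k,i} - mean_i) · (x_{k,j} - mean_j), with n-1 = 3:
  s[X,X] = ((-1.5)·(-1.5) + (-1.5)·(-1.5) + (3.5)·(3.5) + (-0.5)·(-0.5)) / 3 = 17/3 = 5.6667
  s[X,Y] = ((-1.5)·(2.25) + (-1.5)·(1.25) + (3.5)·(1.25) + (-0.5)·(-4.75)) / 3 = 1.5/3 = 0.5
  s[X,Z] = ((-1.5)·(3.25) + (-1.5)·(-3.75) + (3.5)·(2.25) + (-0.5)·(-1.75)) / 3 = 9.5/3 = 3.1667
  s[Y,Y] = ((2.25)·(2.25) + (1.25)·(1.25) + (1.25)·(1.25) + (-4.75)·(-4.75)) / 3 = 30.75/3 = 10.25
  s[Y,Z] = ((2.25)·(3.25) + (1.25)·(-3.75) + (1.25)·(2.25) + (-4.75)·(-1.75)) / 3 = 13.75/3 = 4.5833
  s[Z,Z] = ((3.25)·(3.25) + (-3.75)·(-3.75) + (2.25)·(2.25) + (-1.75)·(-1.75)) / 3 = 32.75/3 = 10.9167
  Sample standard deviations s_i = √(s[i,i]):
  s(X) = √(5.6667) = 2.3805
  s(Y) = √(10.25) = 3.2016
  s(Z) = √(10.9167) = 3.304

Step 3 — r_{ij} = s_{ij} / (s_i · s_j):
  r[X,X] = 1 (diagonal).
  r[X,Y] = 0.5 / (2.3805 · 3.2016) = 0.5 / 7.6212 = 0.0656
  r[X,Z] = 3.1667 / (2.3805 · 3.304) = 3.1667 / 7.8652 = 0.4026
  r[Y,Y] = 1 (diagonal).
  r[Y,Z] = 4.5833 / (3.2016 · 3.304) = 4.5833 / 10.5781 = 0.4333
  r[Z,Z] = 1 (diagonal).

R is symmetric with unit diagonal. Assembling:

R = [[1, 0.0656, 0.4026],
 [0.0656, 1, 0.4333],
 [0.4026, 0.4333, 1]]


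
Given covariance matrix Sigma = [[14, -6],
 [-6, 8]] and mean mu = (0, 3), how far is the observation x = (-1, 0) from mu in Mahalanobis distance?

Step 1 — centre the observation: (x - mu) = (-1, -3).

Step 2 — invert Sigma. det(Sigma) = 14·8 - (-6)² = 76.
  Sigma^{-1} = (1/det) · [[d, -b], [-b, a]] = [[0.1053, 0.0789],
 [0.0789, 0.1842]].

Step 3 — form the quadratic (x - mu)^T · Sigma^{-1} · (x - mu):
  Sigma^{-1} · (x - mu) = (-0.3421, -0.6316).
  (x - mu)^T · [Sigma^{-1} · (x - mu)] = (-1)·(-0.3421) + (-3)·(-0.6316) = 2.2368.

Step 4 — take square root: d = √(2.2368) ≈ 1.4956.

d(x, mu) = √(2.2368) ≈ 1.4956


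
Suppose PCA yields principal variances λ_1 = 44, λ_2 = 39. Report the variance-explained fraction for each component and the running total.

Step 1 — total variance = trace(Sigma) = Σ λ_i = 44 + 39 = 83.

Step 2 — fraction explained by component i = λ_i / Σ λ:
  PC1: 44/83 = 0.5301
  PC2: 39/83 = 0.4699

Step 3 — cumulative fraction after k components = (λ_1 + ... + λ_k) / Σ λ:
  k = 1: 44/83 = 0.5301
  k = 2: (44 + 39)/83 = 83/83 = 1

Summary (fraction, with percent):

explained: PC1 0.5301 (53.01%), PC2 0.4699 (46.99%);  cumulative: 0.5301, 1


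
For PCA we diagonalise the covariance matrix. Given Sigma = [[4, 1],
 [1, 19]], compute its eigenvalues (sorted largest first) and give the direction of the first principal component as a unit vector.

Step 1 — characteristic polynomial of 2×2 Sigma:
  det(Sigma - λI) = λ² - trace · λ + det = 0.
  trace = 4 + 19 = 23, det = 4·19 - (1)² = 75.
Step 2 — discriminant:
  Δ = trace² - 4·det = 529 - 300 = 229.
Step 3 — eigenvalues:
  λ = (trace ± √Δ)/2 = (23 ± 15.1327)/2,
  λ_1 = 19.0664,  λ_2 = 3.9336.

Step 4 — unit eigenvector for λ_1: solve (Sigma - λ_1 I)v = 0. First row:
  (4 - 19.0664)·v_x + (1)·v_y = 0, i.e. (-15.0664)·v_x + (1)·v_y = 0,
  so v ∝ (b, λ_1 - a) = (1, 15.0664) = u.
  ||u|| = √((1)² + (15.0664)²) = √(227.9956) ≈ 15.0995,
  v_1 = u/||u|| ≈ (0.0662, 0.9978) (||v_1|| = 1).

λ_1 = 19.0664,  λ_2 = 3.9336;  v_1 ≈ (0.0662, 0.9978)


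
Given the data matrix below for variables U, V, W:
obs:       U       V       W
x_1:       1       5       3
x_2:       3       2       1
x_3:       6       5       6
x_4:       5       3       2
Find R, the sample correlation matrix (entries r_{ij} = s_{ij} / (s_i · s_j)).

Step 1 — column means:
  mean(U) = (1 + 3 + 6 + 5) / 4 = 15/4 = 3.75
  mean(V) = (5 + 2 + 5 + 3) / 4 = 15/4 = 3.75
  mean(W) = (3 + 1 + 6 + 2) / 4 = 12/4 = 3

Step 2 — sample variances and covariances s[i,j] = (1/(n-1)) · Σ_k (x_{k,i} - mean_i) · (x_{k,j} - mean_j), with n-1 = 3:
  s[U,U] = ((-2.75)·(-2.75) + (-0.75)·(-0.75) + (2.25)·(2.25) + (1.25)·(1.25)) / 3 = 14.75/3 = 4.9167
  s[U,V] = ((-2.75)·(1.25) + (-0.75)·(-1.75) + (2.25)·(1.25) + (1.25)·(-0.75)) / 3 = -0.25/3 = -0.0833
  s[U,W] = ((-2.75)·(0) + (-0.75)·(-2) + (2.25)·(3) + (1.25)·(-1)) / 3 = 7/3 = 2.3333
  s[V,V] = ((1.25)·(1.25) + (-1.75)·(-1.75) + (1.25)·(1.25) + (-0.75)·(-0.75)) / 3 = 6.75/3 = 2.25
  s[V,W] = ((1.25)·(0) + (-1.75)·(-2) + (1.25)·(3) + (-0.75)·(-1)) / 3 = 8/3 = 2.6667
  s[W,W] = ((0)·(0) + (-2)·(-2) + (3)·(3) + (-1)·(-1)) / 3 = 14/3 = 4.6667
  Sample standard deviations s_i = √(s[i,i]):
  s(U) = √(4.9167) = 2.2174
  s(V) = √(2.25) = 1.5
  s(W) = √(4.6667) = 2.1602

Step 3 — r_{ij} = s_{ij} / (s_i · s_j):
  r[U,U] = 1 (diagonal).
  r[U,V] = -0.0833 / (2.2174 · 1.5) = -0.0833 / 3.326 = -0.0251
  r[U,W] = 2.3333 / (2.2174 · 2.1602) = 2.3333 / 4.79 = 0.4871
  r[V,V] = 1 (diagonal).
  r[V,W] = 2.6667 / (1.5 · 2.1602) = 2.6667 / 3.2404 = 0.823
  r[W,W] = 1 (diagonal).

R is symmetric with unit diagonal. Assembling:

R = [[1, -0.0251, 0.4871],
 [-0.0251, 1, 0.823],
 [0.4871, 0.823, 1]]


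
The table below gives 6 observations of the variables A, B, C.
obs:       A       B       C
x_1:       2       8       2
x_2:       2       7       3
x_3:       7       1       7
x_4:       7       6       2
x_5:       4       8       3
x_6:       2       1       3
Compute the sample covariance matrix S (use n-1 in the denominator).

Step 1 — column means:
  mean(A) = (2 + 2 + 7 + 7 + 4 + 2) / 6 = 24/6 = 4
  mean(B) = (8 + 7 + 1 + 6 + 8 + 1) / 6 = 31/6 = 5.1667
  mean(C) = (2 + 3 + 7 + 2 + 3 + 3) / 6 = 20/6 = 3.3333

Step 2 — sample covariance S[i,j] = (1/(n-1)) · Σ_k (x_{k,i} - mean_i) · (x_{k,j} - mean_j), with n-1 = 5.
  S[A,A] = ((-2)·(-2) + (-2)·(-2) + (3)·(3) + (3)·(3) + (0)·(0) + (-2)·(-2)) / 5 = 30/5 = 6
  S[A,B] = ((-2)·(2.8333) + (-2)·(1.8333) + (3)·(-4.1667) + (3)·(0.8333) + (0)·(2.8333) + (-2)·(-4.1667)) / 5 = -11/5 = -2.2
  S[A,C] = ((-2)·(-1.3333) + (-2)·(-0.3333) + (3)·(3.6667) + (3)·(-1.3333) + (0)·(-0.3333) + (-2)·(-0.3333)) / 5 = 11/5 = 2.2
  S[B,B] = ((2.8333)·(2.8333) + (1.8333)·(1.8333) + (-4.1667)·(-4.1667) + (0.8333)·(0.8333) + (2.8333)·(2.8333) + (-4.1667)·(-4.1667)) / 5 = 54.8333/5 = 10.9667
  S[B,C] = ((2.8333)·(-1.3333) + (1.8333)·(-0.3333) + (-4.1667)·(3.6667) + (0.8333)·(-1.3333) + (2.8333)·(-0.3333) + (-4.1667)·(-0.3333)) / 5 = -20.3333/5 = -4.0667
  S[C,C] = ((-1.3333)·(-1.3333) + (-0.3333)·(-0.3333) + (3.6667)·(3.6667) + (-1.3333)·(-1.3333) + (-0.3333)·(-0.3333) + (-0.3333)·(-0.3333)) / 5 = 17.3333/5 = 3.4667

S is symmetric (S[j,i] = S[i,j]). Assembling:

S = [[6, -2.2, 2.2],
 [-2.2, 10.9667, -4.0667],
 [2.2, -4.0667, 3.4667]]


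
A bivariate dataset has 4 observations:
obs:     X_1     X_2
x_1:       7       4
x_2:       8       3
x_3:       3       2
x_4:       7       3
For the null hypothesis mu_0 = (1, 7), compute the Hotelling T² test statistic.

Step 1 — sample mean vector:
  mean(X_1) = (7 + 8 + 3 + 7) / 4 = 25/4 = 6.25
  mean(X_2) = (4 + 3 + 2 + 3) / 4 = 12/4 = 3
  x̄ = (6.25, 3),  deviation x̄ - mu_0 = (6.25, 3) - (1, 7) = (5.25, -4).

Step 2 — sample covariance matrix, S[i,j] = (1/(n-1)) · Σ_k (x_{k,i} - mean_i) · (x_{k,j} - mean_j), divisor n-1 = 3:
  S[X_1,X_1] = ((0.75)·(0.75) + (1.75)·(1.75) + (-3.25)·(-3.25) + (0.75)·(0.75)) / 3 = 14.75/3 = 4.9167
  S[X_1,X_2] = ((0.75)·(1) + (1.75)·(0) + (-3.25)·(-1) + (0.75)·(0)) / 3 = 4/3 = 1.3333
  S[X_2,X_2] = ((1)·(1) + (0)·(0) + (-1)·(-1) + (0)·(0)) / 3 = 2/3 = 0.6667
  S = [[4.9167, 1.3333],
 [1.3333, 0.6667]].

Step 3 — invert S. det(S) = 4.9167·0.6667 - (1.3333)² = 1.5.
  S^{-1} = (1/det) · [[d, -b], [-b, a]] = [[0.4444, -0.8889],
 [-0.8889, 3.2778]].

Step 4 — quadratic form (x̄ - mu_0)^T · S^{-1} · (x̄ - mu_0):
  S^{-1} · (x̄ - mu_0) = (5.8889, -17.7778),
  (x̄ - mu_0)^T · [...] = (5.25)·(5.8889) + (-4)·(-17.7778) = 102.0278.

Step 5 — scale by n: T² = 4 · 102.0278 = 408.1111.

T² ≈ 408.1111


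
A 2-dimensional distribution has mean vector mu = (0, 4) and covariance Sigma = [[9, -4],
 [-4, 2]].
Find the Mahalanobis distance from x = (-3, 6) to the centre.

Step 1 — centre the observation: (x - mu) = (-3, 2).

Step 2 — invert Sigma. det(Sigma) = 9·2 - (-4)² = 2.
  Sigma^{-1} = (1/det) · [[d, -b], [-b, a]] = [[1, 2],
 [2, 4.5]].

Step 3 — form the quadratic (x - mu)^T · Sigma^{-1} · (x - mu):
  Sigma^{-1} · (x - mu) = (1, 3).
  (x - mu)^T · [Sigma^{-1} · (x - mu)] = (-3)·(1) + (2)·(3) = 3.

Step 4 — take square root: d = √(3) ≈ 1.7321.

d(x, mu) = √(3) ≈ 1.7321


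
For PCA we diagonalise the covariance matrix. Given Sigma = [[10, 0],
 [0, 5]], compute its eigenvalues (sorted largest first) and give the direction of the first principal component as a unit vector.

Step 1 — characteristic polynomial of 2×2 Sigma:
  det(Sigma - λI) = λ² - trace · λ + det = 0.
  trace = 10 + 5 = 15, det = 10·5 - (0)² = 50.
Step 2 — discriminant:
  Δ = trace² - 4·det = 225 - 200 = 25.
Step 3 — eigenvalues:
  λ = (trace ± √Δ)/2 = (15 ± 5)/2,
  λ_1 = 10,  λ_2 = 5.

Step 4 — unit eigenvector for λ_1: Sigma is diagonal, so its eigenvectors are the coordinate axes. λ_1 = 10 is the diagonal entry on the first coordinate axis, hence
  v_1 = (1, 0) (||v_1|| = 1).

λ_1 = 10,  λ_2 = 5;  v_1 ≈ (1, 0)


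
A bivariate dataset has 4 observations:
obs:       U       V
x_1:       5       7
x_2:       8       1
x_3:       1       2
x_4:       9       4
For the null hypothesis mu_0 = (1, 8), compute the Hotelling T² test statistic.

Step 1 — sample mean vector:
  mean(U) = (5 + 8 + 1 + 9) / 4 = 23/4 = 5.75
  mean(V) = (7 + 1 + 2 + 4) / 4 = 14/4 = 3.5
  x̄ = (5.75, 3.5),  deviation x̄ - mu_0 = (5.75, 3.5) - (1, 8) = (4.75, -4.5).

Step 2 — sample covariance matrix, S[i,j] = (1/(n-1)) · Σ_k (x_{k,i} - mean_i) · (x_{k,j} - mean_j), divisor n-1 = 3:
  S[U,U] = ((-0.75)·(-0.75) + (2.25)·(2.25) + (-4.75)·(-4.75) + (3.25)·(3.25)) / 3 = 38.75/3 = 12.9167
  S[U,V] = ((-0.75)·(3.5) + (2.25)·(-2.5) + (-4.75)·(-1.5) + (3.25)·(0.5)) / 3 = 0.5/3 = 0.1667
  S[V,V] = ((3.5)·(3.5) + (-2.5)·(-2.5) + (-1.5)·(-1.5) + (0.5)·(0.5)) / 3 = 21/3 = 7
  S = [[12.9167, 0.1667],
 [0.1667, 7]].

Step 3 — invert S. det(S) = 12.9167·7 - (0.1667)² = 90.3889.
  S^{-1} = (1/det) · [[d, -b], [-b, a]] = [[0.0774, -0.0018],
 [-0.0018, 0.1429]].

Step 4 — quadratic form (x̄ - mu_0)^T · S^{-1} · (x̄ - mu_0):
  S^{-1} · (x̄ - mu_0) = (0.3762, -0.6518),
  (x̄ - mu_0)^T · [...] = (4.75)·(0.3762) + (-4.5)·(-0.6518) = 4.7199.

Step 5 — scale by n: T² = 4 · 4.7199 = 18.8795.

T² ≈ 18.8795


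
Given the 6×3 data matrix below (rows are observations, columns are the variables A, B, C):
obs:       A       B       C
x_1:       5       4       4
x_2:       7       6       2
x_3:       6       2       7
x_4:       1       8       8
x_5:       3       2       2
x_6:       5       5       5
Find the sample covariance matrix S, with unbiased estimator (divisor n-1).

Step 1 — column means:
  mean(A) = (5 + 7 + 6 + 1 + 3 + 5) / 6 = 27/6 = 4.5
  mean(B) = (4 + 6 + 2 + 8 + 2 + 5) / 6 = 27/6 = 4.5
  mean(C) = (4 + 2 + 7 + 8 + 2 + 5) / 6 = 28/6 = 4.6667

Step 2 — sample covariance S[i,j] = (1/(n-1)) · Σ_k (x_{k,i} - mean_i) · (x_{k,j} - mean_j), with n-1 = 5.
  S[A,A] = ((0.5)·(0.5) + (2.5)·(2.5) + (1.5)·(1.5) + (-3.5)·(-3.5) + (-1.5)·(-1.5) + (0.5)·(0.5)) / 5 = 23.5/5 = 4.7
  S[A,B] = ((0.5)·(-0.5) + (2.5)·(1.5) + (1.5)·(-2.5) + (-3.5)·(3.5) + (-1.5)·(-2.5) + (0.5)·(0.5)) / 5 = -8.5/5 = -1.7
  S[A,C] = ((0.5)·(-0.6667) + (2.5)·(-2.6667) + (1.5)·(2.3333) + (-3.5)·(3.3333) + (-1.5)·(-2.6667) + (0.5)·(0.3333)) / 5 = -11/5 = -2.2
  S[B,B] = ((-0.5)·(-0.5) + (1.5)·(1.5) + (-2.5)·(-2.5) + (3.5)·(3.5) + (-2.5)·(-2.5) + (0.5)·(0.5)) / 5 = 27.5/5 = 5.5
  S[B,C] = ((-0.5)·(-0.6667) + (1.5)·(-2.6667) + (-2.5)·(2.3333) + (3.5)·(3.3333) + (-2.5)·(-2.6667) + (0.5)·(0.3333)) / 5 = 9/5 = 1.8
  S[C,C] = ((-0.6667)·(-0.6667) + (-2.6667)·(-2.6667) + (2.3333)·(2.3333) + (3.3333)·(3.3333) + (-2.6667)·(-2.6667) + (0.3333)·(0.3333)) / 5 = 31.3333/5 = 6.2667

S is symmetric (S[j,i] = S[i,j]). Assembling:

S = [[4.7, -1.7, -2.2],
 [-1.7, 5.5, 1.8],
 [-2.2, 1.8, 6.2667]]


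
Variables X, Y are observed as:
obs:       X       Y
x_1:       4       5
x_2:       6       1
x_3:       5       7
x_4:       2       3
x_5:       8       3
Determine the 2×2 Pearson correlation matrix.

Step 1 — column means:
  mean(X) = (4 + 6 + 5 + 2 + 8) / 5 = 25/5 = 5
  mean(Y) = (5 + 1 + 7 + 3 + 3) / 5 = 19/5 = 3.8

Step 2 — sample variances and covariances s[i,j] = (1/(n-1)) · Σ_k (x_{k,i} - mean_i) · (x_{k,j} - mean_j), with n-1 = 4:
  s[X,X] = ((-1)·(-1) + (1)·(1) + (0)·(0) + (-3)·(-3) + (3)·(3)) / 4 = 20/4 = 5
  s[X,Y] = ((-1)·(1.2) + (1)·(-2.8) + (0)·(3.2) + (-3)·(-0.8) + (3)·(-0.8)) / 4 = -4/4 = -1
  s[Y,Y] = ((1.2)·(1.2) + (-2.8)·(-2.8) + (3.2)·(3.2) + (-0.8)·(-0.8) + (-0.8)·(-0.8)) / 4 = 20.8/4 = 5.2
  Sample standard deviations s_i = √(s[i,i]):
  s(X) = √(5) = 2.2361
  s(Y) = √(5.2) = 2.2804

Step 3 — r_{ij} = s_{ij} / (s_i · s_j):
  r[X,X] = 1 (diagonal).
  r[X,Y] = -1 / (2.2361 · 2.2804) = -1 / 5.099 = -0.1961
  r[Y,Y] = 1 (diagonal).

R is symmetric with unit diagonal. Assembling:

R = [[1, -0.1961],
 [-0.1961, 1]]


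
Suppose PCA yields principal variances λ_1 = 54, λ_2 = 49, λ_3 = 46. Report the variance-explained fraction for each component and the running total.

Step 1 — total variance = trace(Sigma) = Σ λ_i = 54 + 49 + 46 = 149.

Step 2 — fraction explained by component i = λ_i / Σ λ:
  PC1: 54/149 = 0.3624
  PC2: 49/149 = 0.3289
  PC3: 46/149 = 0.3087

Step 3 — cumulative fraction after k components = (λ_1 + ... + λ_k) / Σ λ:
  k = 1: 54/149 = 0.3624
  k = 2: (54 + 49)/149 = 103/149 = 0.6913
  k = 3: (54 + 49 + 46)/149 = 149/149 = 1

Summary (fraction, with percent):

explained: PC1 0.3624 (36.24%), PC2 0.3289 (32.89%), PC3 0.3087 (30.87%);  cumulative: 0.3624, 0.6913, 1


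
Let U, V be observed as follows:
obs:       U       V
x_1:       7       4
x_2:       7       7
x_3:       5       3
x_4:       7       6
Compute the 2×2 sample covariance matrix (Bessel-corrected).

Step 1 — column means:
  mean(U) = (7 + 7 + 5 + 7) / 4 = 26/4 = 6.5
  mean(V) = (4 + 7 + 3 + 6) / 4 = 20/4 = 5

Step 2 — sample covariance S[i,j] = (1/(n-1)) · Σ_k (x_{k,i} - mean_i) · (x_{k,j} - mean_j), with n-1 = 3.
  S[U,U] = ((0.5)·(0.5) + (0.5)·(0.5) + (-1.5)·(-1.5) + (0.5)·(0.5)) / 3 = 3/3 = 1
  S[U,V] = ((0.5)·(-1) + (0.5)·(2) + (-1.5)·(-2) + (0.5)·(1)) / 3 = 4/3 = 1.3333
  S[V,V] = ((-1)·(-1) + (2)·(2) + (-2)·(-2) + (1)·(1)) / 3 = 10/3 = 3.3333

S is symmetric (S[j,i] = S[i,j]). Assembling:

S = [[1, 1.3333],
 [1.3333, 3.3333]]


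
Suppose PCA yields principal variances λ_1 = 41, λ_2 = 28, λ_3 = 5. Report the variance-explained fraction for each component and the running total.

Step 1 — total variance = trace(Sigma) = Σ λ_i = 41 + 28 + 5 = 74.

Step 2 — fraction explained by component i = λ_i / Σ λ:
  PC1: 41/74 = 0.5541
  PC2: 28/74 = 0.3784
  PC3: 5/74 = 0.0676

Step 3 — cumulative fraction after k components = (λ_1 + ... + λ_k) / Σ λ:
  k = 1: 41/74 = 0.5541
  k = 2: (41 + 28)/74 = 69/74 = 0.9324
  k = 3: (41 + 28 + 5)/74 = 74/74 = 1

Summary (fraction, with percent):

explained: PC1 0.5541 (55.41%), PC2 0.3784 (37.84%), PC3 0.0676 (6.76%);  cumulative: 0.5541, 0.9324, 1


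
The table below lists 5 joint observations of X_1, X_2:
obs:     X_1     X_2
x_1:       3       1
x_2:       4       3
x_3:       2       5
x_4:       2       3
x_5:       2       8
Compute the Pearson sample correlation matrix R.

Step 1 — column means:
  mean(X_1) = (3 + 4 + 2 + 2 + 2) / 5 = 13/5 = 2.6
  mean(X_2) = (1 + 3 + 5 + 3 + 8) / 5 = 20/5 = 4

Step 2 — sample variances and covariances s[i,j] = (1/(n-1)) · Σ_k (x_{k,i} - mean_i) · (x_{k,j} - mean_j), with n-1 = 4:
  s[X_1,X_1] = ((0.4)·(0.4) + (1.4)·(1.4) + (-0.6)·(-0.6) + (-0.6)·(-0.6) + (-0.6)·(-0.6)) / 4 = 3.2/4 = 0.8
  s[X_1,X_2] = ((0.4)·(-3) + (1.4)·(-1) + (-0.6)·(1) + (-0.6)·(-1) + (-0.6)·(4)) / 4 = -5/4 = -1.25
  s[X_2,X_2] = ((-3)·(-3) + (-1)·(-1) + (1)·(1) + (-1)·(-1) + (4)·(4)) / 4 = 28/4 = 7
  Sample standard deviations s_i = √(s[i,i]):
  s(X_1) = √(0.8) = 0.8944
  s(X_2) = √(7) = 2.6458

Step 3 — r_{ij} = s_{ij} / (s_i · s_j):
  r[X_1,X_1] = 1 (diagonal).
  r[X_1,X_2] = -1.25 / (0.8944 · 2.6458) = -1.25 / 2.3664 = -0.5282
  r[X_2,X_2] = 1 (diagonal).

R is symmetric with unit diagonal. Assembling:

R = [[1, -0.5282],
 [-0.5282, 1]]


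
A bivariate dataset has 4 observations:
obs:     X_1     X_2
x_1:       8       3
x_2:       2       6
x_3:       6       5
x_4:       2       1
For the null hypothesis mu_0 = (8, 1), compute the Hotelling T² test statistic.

Step 1 — sample mean vector:
  mean(X_1) = (8 + 2 + 6 + 2) / 4 = 18/4 = 4.5
  mean(X_2) = (3 + 6 + 5 + 1) / 4 = 15/4 = 3.75
  x̄ = (4.5, 3.75),  deviation x̄ - mu_0 = (4.5, 3.75) - (8, 1) = (-3.5, 2.75).

Step 2 — sample covariance matrix, S[i,j] = (1/(n-1)) · Σ_k (x_{k,i} - mean_i) · (x_{k,j} - mean_j), divisor n-1 = 3:
  S[X_1,X_1] = ((3.5)·(3.5) + (-2.5)·(-2.5) + (1.5)·(1.5) + (-2.5)·(-2.5)) / 3 = 27/3 = 9
  S[X_1,X_2] = ((3.5)·(-0.75) + (-2.5)·(2.25) + (1.5)·(1.25) + (-2.5)·(-2.75)) / 3 = 0.5/3 = 0.1667
  S[X_2,X_2] = ((-0.75)·(-0.75) + (2.25)·(2.25) + (1.25)·(1.25) + (-2.75)·(-2.75)) / 3 = 14.75/3 = 4.9167
  S = [[9, 0.1667],
 [0.1667, 4.9167]].

Step 3 — invert S. det(S) = 9·4.9167 - (0.1667)² = 44.2222.
  S^{-1} = (1/det) · [[d, -b], [-b, a]] = [[0.1112, -0.0038],
 [-0.0038, 0.2035]].

Step 4 — quadratic form (x̄ - mu_0)^T · S^{-1} · (x̄ - mu_0):
  S^{-1} · (x̄ - mu_0) = (-0.3995, 0.5729),
  (x̄ - mu_0)^T · [...] = (-3.5)·(-0.3995) + (2.75)·(0.5729) = 2.9736.

Step 5 — scale by n: T² = 4 · 2.9736 = 11.8945.

T² ≈ 11.8945


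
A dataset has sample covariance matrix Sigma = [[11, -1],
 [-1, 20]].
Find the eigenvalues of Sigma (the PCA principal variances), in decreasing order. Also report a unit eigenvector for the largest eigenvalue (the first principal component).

Step 1 — characteristic polynomial of 2×2 Sigma:
  det(Sigma - λI) = λ² - trace · λ + det = 0.
  trace = 11 + 20 = 31, det = 11·20 - (-1)² = 219.
Step 2 — discriminant:
  Δ = trace² - 4·det = 961 - 876 = 85.
Step 3 — eigenvalues:
  λ = (trace ± √Δ)/2 = (31 ± 9.2195)/2,
  λ_1 = 20.1098,  λ_2 = 10.8902.

Step 4 — unit eigenvector for λ_1: solve (Sigma - λ_1 I)v = 0. First row:
  (11 - 20.1098)·v_x + (-1)·v_y = 0, i.e. (-9.1098)·v_x + (-1)·v_y = 0,
  so v ∝ (b, λ_1 - a) = (-1, 9.1098); multiply by -1 so the first entry is positive: u = (1, -9.1098).
  ||u|| = √((1)² + (-9.1098)²) = √(83.988) ≈ 9.1645,
  v_1 = u/||u|| ≈ (0.1091, -0.994) (||v_1|| = 1).

λ_1 = 20.1098,  λ_2 = 10.8902;  v_1 ≈ (0.1091, -0.994)


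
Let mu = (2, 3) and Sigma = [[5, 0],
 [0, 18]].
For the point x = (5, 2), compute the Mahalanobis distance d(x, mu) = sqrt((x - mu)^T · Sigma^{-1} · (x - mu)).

Step 1 — centre the observation: (x - mu) = (3, -1).

Step 2 — invert Sigma. det(Sigma) = 5·18 - (0)² = 90.
  Sigma^{-1} = (1/det) · [[d, -b], [-b, a]] = [[0.2, 0],
 [0, 0.0556]].

Step 3 — form the quadratic (x - mu)^T · Sigma^{-1} · (x - mu):
  Sigma^{-1} · (x - mu) = (0.6, -0.0556).
  (x - mu)^T · [Sigma^{-1} · (x - mu)] = (3)·(0.6) + (-1)·(-0.0556) = 1.8556.

Step 4 — take square root: d = √(1.8556) ≈ 1.3622.

d(x, mu) = √(1.8556) ≈ 1.3622


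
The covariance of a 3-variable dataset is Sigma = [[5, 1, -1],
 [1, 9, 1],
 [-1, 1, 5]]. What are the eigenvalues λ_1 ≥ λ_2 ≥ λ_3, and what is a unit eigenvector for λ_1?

Step 1 — characteristic polynomial p(λ) = det(λI - Sigma) = λ³ - tr·λ² + c_1·λ - det, where tr = trace, c_1 = sum of the principal 2×2 minors, det = det(Sigma):
  tr = 5 + 9 + 5 = 19,
  c_1 = (5·9 - (1)²) + (5·5 - (-1)²) + (9·5 - (1)²) = 44 + 24 + 44 = 112,
  det = 5·(9·5 - (1)²) - (1)·((1)·5 - (1)·(-1)) + (-1)·((1)·(1) - 9·(-1)) = 5·(44) - (1)·(6) + (-1)·(10) = 204.
  So p(λ) = λ³ - 19λ² + 112λ - 204.
Step 2 — look for an integer root (rational root theorem: any rational root is an integer divisor of 204). Testing λ = 6:
  p(6) = 216 - 684 + 672 - 204 = 0  ✓
  Dividing out (λ - 6): p(λ) = (λ - 6)(λ² - 13λ + 34).
Step 3 — remaining eigenvalues from the quadratic λ² - 13λ + 34 = 0:
  Δ = 13² - 4·34 = 169 - 136 = 33,  λ = (13 ± √33)/2 = (13 ± 5.7446)/2 ≈ 9.3723 or 3.6277.
  Sorted: λ_1 = 9.3723,  λ_2 = 6,  λ_3 = 3.6277  (check: sum = 19 = tr ✓).

Step 4 — unit eigenvector for λ_1 ≈ 9.3723: v spans the null space of (Sigma - λ_1 I), whose rows are
  r_1 = (-4.3723, 1, -1),  r_2 = (1, -0.3723, 1),  r_3 = (-1, 1, -4.3723).
  v is orthogonal to every row, so take v ∝ r_1 × r_2 = ((1)·(1) - (-1)·(-0.3723), (-1)·(1) - (-4.3723)·(1), (-4.3723)·(-0.3723) - (1)·(1)) ≈ (0.6277, 3.3723, 0.6277).
  Let u = (0.6277, 3.3723, 0.6277).
  ||u|| = √((0.6277)² + (3.3723)² + (0.6277)²) = √(12.1603) ≈ 3.4872,  v_1 = u/||u|| ≈ (0.18, 0.9671, 0.18) (||v_1|| = 1).

λ_1 = 9.3723,  λ_2 = 6,  λ_3 = 3.6277;  v_1 ≈ (0.18, 0.9671, 0.18)


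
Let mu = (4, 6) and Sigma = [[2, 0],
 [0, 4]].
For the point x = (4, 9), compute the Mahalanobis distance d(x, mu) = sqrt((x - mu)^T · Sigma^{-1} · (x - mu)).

Step 1 — centre the observation: (x - mu) = (0, 3).

Step 2 — invert Sigma. det(Sigma) = 2·4 - (0)² = 8.
  Sigma^{-1} = (1/det) · [[d, -b], [-b, a]] = [[0.5, 0],
 [0, 0.25]].

Step 3 — form the quadratic (x - mu)^T · Sigma^{-1} · (x - mu):
  Sigma^{-1} · (x - mu) = (0, 0.75).
  (x - mu)^T · [Sigma^{-1} · (x - mu)] = (0)·(0) + (3)·(0.75) = 2.25.

Step 4 — take square root: d = √(2.25) ≈ 1.5.

d(x, mu) = √(2.25) ≈ 1.5


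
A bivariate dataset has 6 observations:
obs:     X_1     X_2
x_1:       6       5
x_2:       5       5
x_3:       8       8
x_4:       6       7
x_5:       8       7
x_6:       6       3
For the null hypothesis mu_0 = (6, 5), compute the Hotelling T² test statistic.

Step 1 — sample mean vector:
  mean(X_1) = (6 + 5 + 8 + 6 + 8 + 6) / 6 = 39/6 = 6.5
  mean(X_2) = (5 + 5 + 8 + 7 + 7 + 3) / 6 = 35/6 = 5.8333
  x̄ = (6.5, 5.8333),  deviation x̄ - mu_0 = (6.5, 5.8333) - (6, 5) = (0.5, 0.8333).

Step 2 — sample covariance matrix, S[i,j] = (1/(n-1)) · Σ_k (x_{k,i} - mean_i) · (x_{k,j} - mean_j), divisor n-1 = 5:
  S[X_1,X_1] = ((-0.5)·(-0.5) + (-1.5)·(-1.5) + (1.5)·(1.5) + (-0.5)·(-0.5) + (1.5)·(1.5) + (-0.5)·(-0.5)) / 5 = 7.5/5 = 1.5
  S[X_1,X_2] = ((-0.5)·(-0.8333) + (-1.5)·(-0.8333) + (1.5)·(2.1667) + (-0.5)·(1.1667) + (1.5)·(1.1667) + (-0.5)·(-2.8333)) / 5 = 7.5/5 = 1.5
  S[X_2,X_2] = ((-0.8333)·(-0.8333) + (-0.8333)·(-0.8333) + (2.1667)·(2.1667) + (1.1667)·(1.1667) + (1.1667)·(1.1667) + (-2.8333)·(-2.8333)) / 5 = 16.8333/5 = 3.3667
  S = [[1.5, 1.5],
 [1.5, 3.3667]].

Step 3 — invert S. det(S) = 1.5·3.3667 - (1.5)² = 2.8.
  S^{-1} = (1/det) · [[d, -b], [-b, a]] = [[1.2024, -0.5357],
 [-0.5357, 0.5357]].

Step 4 — quadratic form (x̄ - mu_0)^T · S^{-1} · (x̄ - mu_0):
  S^{-1} · (x̄ - mu_0) = (0.1548, 0.1786),
  (x̄ - mu_0)^T · [...] = (0.5)·(0.1548) + (0.8333)·(0.1786) = 0.2262.

Step 5 — scale by n: T² = 6 · 0.2262 = 1.3571.

T² ≈ 1.3571


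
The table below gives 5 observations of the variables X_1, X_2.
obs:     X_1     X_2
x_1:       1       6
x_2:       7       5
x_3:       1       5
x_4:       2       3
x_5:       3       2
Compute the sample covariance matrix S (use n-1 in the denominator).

Step 1 — column means:
  mean(X_1) = (1 + 7 + 1 + 2 + 3) / 5 = 14/5 = 2.8
  mean(X_2) = (6 + 5 + 5 + 3 + 2) / 5 = 21/5 = 4.2

Step 2 — sample covariance S[i,j] = (1/(n-1)) · Σ_k (x_{k,i} - mean_i) · (x_{k,j} - mean_j), with n-1 = 4.
  S[X_1,X_1] = ((-1.8)·(-1.8) + (4.2)·(4.2) + (-1.8)·(-1.8) + (-0.8)·(-0.8) + (0.2)·(0.2)) / 4 = 24.8/4 = 6.2
  S[X_1,X_2] = ((-1.8)·(1.8) + (4.2)·(0.8) + (-1.8)·(0.8) + (-0.8)·(-1.2) + (0.2)·(-2.2)) / 4 = -0.8/4 = -0.2
  S[X_2,X_2] = ((1.8)·(1.8) + (0.8)·(0.8) + (0.8)·(0.8) + (-1.2)·(-1.2) + (-2.2)·(-2.2)) / 4 = 10.8/4 = 2.7

S is symmetric (S[j,i] = S[i,j]). Assembling:

S = [[6.2, -0.2],
 [-0.2, 2.7]]


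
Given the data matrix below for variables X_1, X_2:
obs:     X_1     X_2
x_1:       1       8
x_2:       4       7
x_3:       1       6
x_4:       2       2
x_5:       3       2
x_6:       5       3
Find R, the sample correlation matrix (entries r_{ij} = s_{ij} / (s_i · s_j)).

Step 1 — column means:
  mean(X_1) = (1 + 4 + 1 + 2 + 3 + 5) / 6 = 16/6 = 2.6667
  mean(X_2) = (8 + 7 + 6 + 2 + 2 + 3) / 6 = 28/6 = 4.6667

Step 2 — sample variances and covariances s[i,j] = (1/(n-1)) · Σ_k (x_{k,i} - mean_i) · (x_{k,j} - mean_j), with n-1 = 5:
  s[X_1,X_1] = ((-1.6667)·(-1.6667) + (1.3333)·(1.3333) + (-1.6667)·(-1.6667) + (-0.6667)·(-0.6667) + (0.3333)·(0.3333) + (2.3333)·(2.3333)) / 5 = 13.3333/5 = 2.6667
  s[X_1,X_2] = ((-1.6667)·(3.3333) + (1.3333)·(2.3333) + (-1.6667)·(1.3333) + (-0.6667)·(-2.6667) + (0.3333)·(-2.6667) + (2.3333)·(-1.6667)) / 5 = -7.6667/5 = -1.5333
  s[X_2,X_2] = ((3.3333)·(3.3333) + (2.3333)·(2.3333) + (1.3333)·(1.3333) + (-2.6667)·(-2.6667) + (-2.6667)·(-2.6667) + (-1.6667)·(-1.6667)) / 5 = 35.3333/5 = 7.0667
  Sample standard deviations s_i = √(s[i,i]):
  s(X_1) = √(2.6667) = 1.633
  s(X_2) = √(7.0667) = 2.6583

Step 3 — r_{ij} = s_{ij} / (s_i · s_j):
  r[X_1,X_1] = 1 (diagonal).
  r[X_1,X_2] = -1.5333 / (1.633 · 2.6583) = -1.5333 / 4.341 = -0.3532
  r[X_2,X_2] = 1 (diagonal).

R is symmetric with unit diagonal. Assembling:

R = [[1, -0.3532],
 [-0.3532, 1]]
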